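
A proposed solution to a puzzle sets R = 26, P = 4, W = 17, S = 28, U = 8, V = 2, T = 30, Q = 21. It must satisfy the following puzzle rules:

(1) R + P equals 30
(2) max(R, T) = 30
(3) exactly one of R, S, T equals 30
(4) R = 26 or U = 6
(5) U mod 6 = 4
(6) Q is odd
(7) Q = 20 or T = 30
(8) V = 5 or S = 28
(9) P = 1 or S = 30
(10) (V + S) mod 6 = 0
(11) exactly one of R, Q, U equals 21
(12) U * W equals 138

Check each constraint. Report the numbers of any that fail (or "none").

(1) R + P = 26 + 4 = 30 — satisfied.
(2) max(26, 30) = 30 — satisfied.
(3) R=26, S=28, T=30; 1 of them equals 30 — satisfied.
(4) R = 26 = 26 (first disjunct) — satisfied.
(5) 8 mod 6 = 2, not 4 — violated.
(6) Q = 21 is odd — satisfied.
(7) Q = 21 ≠ 20, but T = 30 = 30 (second disjunct) — satisfied.
(8) V = 2 ≠ 5, but S = 28 = 28 (second disjunct) — satisfied.
(9) P = 4 ≠ 1 and S = 28 ≠ 30; both disjuncts false — violated.
(10) V + S = 30; 30 mod 6 = 0 — satisfied.
(11) R=26, Q=21, U=8; 1 of them equals 21 — satisfied.
(12) U * W = 8 * 17 = 136, not 138 — violated.

Violated: 5, 9, 12.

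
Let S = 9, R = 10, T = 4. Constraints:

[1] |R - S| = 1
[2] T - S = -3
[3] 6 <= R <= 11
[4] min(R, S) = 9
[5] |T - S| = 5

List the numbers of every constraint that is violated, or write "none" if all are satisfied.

[1] |10 - 9| = 1 — satisfied.
[2] T - S = 4 - 9 = -5, not -3 — violated.
[3] R = 10 lies in [6, 11] — satisfied.
[4] min(10, 9) = 9 — satisfied.
[5] |4 - 9| = 5 — satisfied.

No — constraint 2 is not satisfied.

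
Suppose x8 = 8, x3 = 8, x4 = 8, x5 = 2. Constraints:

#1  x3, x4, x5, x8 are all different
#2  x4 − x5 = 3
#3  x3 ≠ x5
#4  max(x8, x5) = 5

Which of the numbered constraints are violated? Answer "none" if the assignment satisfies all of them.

No — constraints 1, 2, and 4 are not satisfied.

#1 x3 = x4 = 8, not all different — does not hold.
#2 x4 − x5 = 8 − 2 = 6, not 3 — does not hold.
#3 x3 = 8, x5 = 2; distinct — holds.
#4 max(8, 2) = 8, not 5 — does not hold.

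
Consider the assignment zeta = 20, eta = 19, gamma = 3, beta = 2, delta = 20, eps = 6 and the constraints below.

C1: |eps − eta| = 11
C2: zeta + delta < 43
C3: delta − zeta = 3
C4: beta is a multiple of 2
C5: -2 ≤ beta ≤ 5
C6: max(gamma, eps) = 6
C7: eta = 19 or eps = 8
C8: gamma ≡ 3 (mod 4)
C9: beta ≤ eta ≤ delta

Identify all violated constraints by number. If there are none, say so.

C1: |6 − 19| = 13, not 11  FAIL
C2: zeta + delta = 20 + 20 = 40; 40 < 43  OK
C3: delta − zeta = 20 − 20 = 0, not 3  FAIL
C4: 2 / 2 = 1, so 2 divides 2  OK
C5: beta = 2 lies in [-2, 5]  OK
C6: max(3, 6) = 6  OK
C7: eta = 19 = 19 (first disjunct)  OK
C8: 3 mod 4 = 3  OK
C9: values 2 ≤ 19 ≤ 20  OK

The assignment fails constraints 1, 3.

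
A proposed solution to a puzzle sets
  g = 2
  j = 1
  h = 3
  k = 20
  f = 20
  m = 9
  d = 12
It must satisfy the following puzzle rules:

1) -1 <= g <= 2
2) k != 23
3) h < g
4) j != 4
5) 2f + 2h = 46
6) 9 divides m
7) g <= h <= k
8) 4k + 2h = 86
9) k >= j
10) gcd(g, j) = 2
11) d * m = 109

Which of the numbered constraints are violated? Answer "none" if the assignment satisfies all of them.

1) g = 2 lies in [-1, 2] — OK.
2) k = 20, and 20 ≠ 23 — OK.
3) h = 3, g = 2; 3 ≥ 2 (want <) — violated.
4) j = 1, and 1 ≠ 4 — OK.
5) 2f + 2h = 2(20) + 2(3) = 46 — OK.
6) 9 / 9 = 1, so 9 divides 9 — OK.
7) values 2 <= 3 <= 20 — OK.
8) 4k + 2h = 4(20) + 2(3) = 86 — OK.
9) k = 20, j = 1; 20 ≥ 1 — OK.
10) gcd(2, 1) = 1, not 2 — violated.
11) d * m = 12 * 9 = 108, not 109 — violated.

No — constraints 3, 10, and 11 are not satisfied.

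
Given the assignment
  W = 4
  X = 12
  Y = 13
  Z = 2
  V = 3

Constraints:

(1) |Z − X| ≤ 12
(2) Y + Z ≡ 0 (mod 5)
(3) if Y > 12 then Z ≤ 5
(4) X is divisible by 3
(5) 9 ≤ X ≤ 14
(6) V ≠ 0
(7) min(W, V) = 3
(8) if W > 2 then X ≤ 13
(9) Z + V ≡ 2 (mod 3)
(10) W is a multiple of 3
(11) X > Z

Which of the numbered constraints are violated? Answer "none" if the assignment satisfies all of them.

(1) |2 − 12| = 10; 10 ≤ 12  OK
(2) Y + Z = 15; 15 mod 5 = 0  OK
(3) Y = 13 > 12, so we need Z ≤ 5; Z = 2 ≤ 5  OK
(4) 12 / 3 = 4, so 3 divides 12  OK
(5) X = 12 lies in [9, 14]  OK
(6) V = 3, and 3 ≠ 0  OK
(7) min(4, 3) = 3  OK
(8) W = 4 > 2, so we need X ≤ 13; X = 12 ≤ 13  OK
(9) Z + V = 5; 5 mod 3 = 2  OK
(10) 4 = 3×1 + 1, so 3 does not divide 4  FAIL
(11) X = 12, Z = 2; 12 > 2  OK

Violated: 10.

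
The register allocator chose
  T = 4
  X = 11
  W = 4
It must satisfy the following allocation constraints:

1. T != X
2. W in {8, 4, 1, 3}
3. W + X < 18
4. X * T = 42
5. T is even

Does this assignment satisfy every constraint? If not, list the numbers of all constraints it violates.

No — constraint 4 is not satisfied.

1. T = 4, X = 11; distinct — holds.
2. W = 4 is in {8, 4, 1, 3} — holds.
3. W + X = 4 + 11 = 15; 15 < 18 — holds.
4. X * T = 11 * 4 = 44, not 42 — does not hold.
5. T = 4 is even — holds.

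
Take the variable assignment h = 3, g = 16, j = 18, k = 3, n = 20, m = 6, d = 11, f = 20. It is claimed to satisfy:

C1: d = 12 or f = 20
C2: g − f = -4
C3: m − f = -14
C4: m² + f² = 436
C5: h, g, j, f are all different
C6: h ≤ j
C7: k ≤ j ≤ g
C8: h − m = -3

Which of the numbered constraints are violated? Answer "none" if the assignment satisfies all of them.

C1: d = 11 ≠ 12, but f = 20 = 20 (second disjunct)  holds
C2: g − f = 16 − 20 = -4  holds
C3: m − f = 6 − 20 = -14  holds
C4: m² + f² = 6² + 20² = 36 + 400 = 436  holds
C5: values 3, 16, 18, 20 are pairwise distinct  holds
C6: h = 3, j = 18; 3 ≤ 18  holds
C7: values 3, 18, 16; j = 18 is not ≤ g = 16  fails
C8: h − m = 3 − 6 = -3  holds

No — constraint 7 is not satisfied.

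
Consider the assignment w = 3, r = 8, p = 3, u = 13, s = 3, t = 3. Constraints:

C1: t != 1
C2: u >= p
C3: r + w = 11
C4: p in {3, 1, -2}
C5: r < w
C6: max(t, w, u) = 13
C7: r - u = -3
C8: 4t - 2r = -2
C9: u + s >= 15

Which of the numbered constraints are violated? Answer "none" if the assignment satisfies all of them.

C1: t = 3, and 3 ≠ 1 — OK.
C2: u = 13, p = 3; 13 ≥ 3 — OK.
C3: r + w = 8 + 3 = 11 — OK.
C4: p = 3 is in {3, 1, -2} — OK.
C5: r = 8, w = 3; 8 ≥ 3 (want <) — violated.
C6: max(3, 3, 13) = 13 — OK.
C7: r - u = 8 - 13 = -5, not -3 — violated.
C8: 4t - 2r = 4(3) - 2(8) = -4, not -2 — violated.
C9: u + s = 13 + 3 = 16; 16 ≥ 15 — OK.

The assignment fails constraints 5, 7, 8.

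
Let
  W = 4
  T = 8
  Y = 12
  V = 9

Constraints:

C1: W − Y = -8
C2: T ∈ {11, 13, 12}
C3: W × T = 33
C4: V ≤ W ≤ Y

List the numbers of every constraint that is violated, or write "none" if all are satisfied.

Constraints 2, 3, and 4 are violated.

C1: W − Y = 4 − 12 = -8 — holds.
C2: T = 8 is not in {11, 13, 12} — does not hold.
C3: W × T = 4 × 8 = 32, not 33 — does not hold.
C4: values 9, 4, 12; V = 9 is not ≤ W = 4 — does not hold.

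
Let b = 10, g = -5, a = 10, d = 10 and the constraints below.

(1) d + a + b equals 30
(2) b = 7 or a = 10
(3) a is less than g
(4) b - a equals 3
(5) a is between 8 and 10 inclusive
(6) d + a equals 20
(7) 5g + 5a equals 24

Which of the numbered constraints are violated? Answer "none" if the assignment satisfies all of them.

(1) d + a + b = 10 + 10 + 10 = 30 — holds.
(2) b = 10 ≠ 7, but a = 10 = 10 (second disjunct) — holds.
(3) a = 10, g = -5; 10 ≥ -5 (want <) — fails.
(4) b - a = 10 - 10 = 0, not 3 — fails.
(5) a = 10 lies in [8, 10] — holds.
(6) d + a = 10 + 10 = 20 — holds.
(7) 5g + 5a = 5(-5) + 5(10) = 25, not 24 — fails.

Constraints 3, 4, and 7 do not hold.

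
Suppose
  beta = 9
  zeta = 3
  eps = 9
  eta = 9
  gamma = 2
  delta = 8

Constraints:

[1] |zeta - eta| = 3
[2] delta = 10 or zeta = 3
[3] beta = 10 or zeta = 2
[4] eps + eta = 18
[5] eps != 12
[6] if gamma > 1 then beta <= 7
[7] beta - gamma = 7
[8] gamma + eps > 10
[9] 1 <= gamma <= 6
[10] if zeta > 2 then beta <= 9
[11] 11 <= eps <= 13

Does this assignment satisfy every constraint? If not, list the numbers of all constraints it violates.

[1] |3 - 9| = 6, not 3 — does not hold.
[2] delta = 8 ≠ 10, but zeta = 3 = 3 (second disjunct) — holds.
[3] beta = 9 ≠ 10 and zeta = 3 ≠ 2; both disjuncts false — does not hold.
[4] eps + eta = 9 + 9 = 18 — holds.
[5] eps = 9, and 9 ≠ 12 — holds.
[6] gamma = 2 > 1, so we need beta ≤ 7; but beta = 9 > 7 — does not hold.
[7] beta - gamma = 9 - 2 = 7 — holds.
[8] gamma + eps = 2 + 9 = 11; 11 > 10 — holds.
[9] gamma = 2 lies in [1, 6] — holds.
[10] zeta = 3 > 2, so we need beta ≤ 9; beta = 9 ≤ 9 — holds.
[11] eps = 9 is outside [11, 13] — does not hold.

No — constraints 1, 3, 6, and 11 are not satisfied.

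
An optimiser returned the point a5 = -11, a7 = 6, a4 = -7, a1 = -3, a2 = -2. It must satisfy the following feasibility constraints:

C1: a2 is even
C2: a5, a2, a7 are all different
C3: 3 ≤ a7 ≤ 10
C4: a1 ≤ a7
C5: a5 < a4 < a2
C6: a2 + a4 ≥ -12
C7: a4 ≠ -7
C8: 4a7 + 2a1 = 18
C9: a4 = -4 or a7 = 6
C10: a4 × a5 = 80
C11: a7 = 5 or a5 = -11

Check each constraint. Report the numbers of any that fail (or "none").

Constraints 7 and 10 do not hold.

C1: a2 = -2 is even  OK
C2: values -11, -2, 6 are pairwise distinct  OK
C3: a7 = 6 lies in [3, 10]  OK
C4: a1 = -3, a7 = 6; -3 ≤ 6  OK
C5: values -11 < -7 < -2  OK
C6: a2 + a4 = -2 + (-7) = -9; -9 ≥ -12  OK
C7: a4 = -7, but -7 is required to differ  FAIL
C8: 4a7 + 2a1 = 4(6) + 2(-3) = 18  OK
C9: a4 = -7 ≠ -4, but a7 = 6 = 6 (second disjunct)  OK
C10: a4 × a5 = -7 × (-11) = 77, not 80  FAIL
C11: a7 = 6 ≠ 5, but a5 = -11 = -11 (second disjunct)  OK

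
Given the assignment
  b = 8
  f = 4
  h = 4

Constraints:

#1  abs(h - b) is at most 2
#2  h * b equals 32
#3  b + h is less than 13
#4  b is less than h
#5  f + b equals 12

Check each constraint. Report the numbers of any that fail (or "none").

Constraints 1, 4 are violated.

#1 abs(4 - 8) = 4; 4 > 2, exceeds bound 2 — fails.
#2 h * b = 4 * 8 = 32 — holds.
#3 b + h = 8 + 4 = 12; 12 < 13 — holds.
#4 b = 8, h = 4; 8 ≥ 4 (want <) — fails.
#5 f + b = 4 + 8 = 12 — holds.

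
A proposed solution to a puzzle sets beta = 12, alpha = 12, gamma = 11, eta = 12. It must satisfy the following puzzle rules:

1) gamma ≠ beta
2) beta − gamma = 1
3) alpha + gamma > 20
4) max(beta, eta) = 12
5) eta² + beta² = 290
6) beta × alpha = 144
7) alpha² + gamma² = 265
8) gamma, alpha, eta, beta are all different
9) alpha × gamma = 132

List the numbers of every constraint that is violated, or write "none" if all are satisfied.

1) gamma = 11, beta = 12; distinct — holds.
2) beta − gamma = 12 − 11 = 1 — holds.
3) alpha + gamma = 12 + 11 = 23; 23 > 20 — holds.
4) max(12, 12) = 12 — holds.
5) eta² + beta² = 12² + 12² = 144 + 144 = 288, not 290 — does not hold.
6) beta × alpha = 12 × 12 = 144 — holds.
7) alpha² + gamma² = 12² + 11² = 144 + 121 = 265 — holds.
8) alpha = eta = 12, not all different — does not hold.
9) alpha × gamma = 12 × 11 = 132 — holds.

Violated: 5, 8.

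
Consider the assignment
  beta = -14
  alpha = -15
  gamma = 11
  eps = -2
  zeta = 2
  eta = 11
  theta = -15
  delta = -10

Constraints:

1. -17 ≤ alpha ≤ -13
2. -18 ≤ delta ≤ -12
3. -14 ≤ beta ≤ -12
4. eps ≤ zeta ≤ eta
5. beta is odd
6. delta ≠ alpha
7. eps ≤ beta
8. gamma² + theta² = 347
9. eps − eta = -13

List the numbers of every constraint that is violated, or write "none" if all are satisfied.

1. alpha = -15 lies in [-17, -13]  yes
2. delta = -10 is outside [-18, -12]  no
3. beta = -14 lies in [-14, -12]  yes
4. values -2 ≤ 2 ≤ 11  yes
5. beta = -14 is even  no
6. delta = -10, alpha = -15; distinct  yes
7. eps = -2, beta = -14; -2 > -14 (want ≤)  no
8. gamma² + theta² = 11² + (-15)² = 121 + 225 = 346, not 347  no
9. eps − eta = -2 − 11 = -13  yes

No — constraints 2, 5, 7, and 8 are not satisfied.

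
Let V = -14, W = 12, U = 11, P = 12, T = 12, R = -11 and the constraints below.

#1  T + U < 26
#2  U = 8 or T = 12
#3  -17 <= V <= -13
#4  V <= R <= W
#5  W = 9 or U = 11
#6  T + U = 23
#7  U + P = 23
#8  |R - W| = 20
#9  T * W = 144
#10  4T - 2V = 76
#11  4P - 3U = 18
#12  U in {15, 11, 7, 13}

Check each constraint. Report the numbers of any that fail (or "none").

Violated: 8 and 11.

#1 T + U = 12 + 11 = 23; 23 < 26 — OK.
#2 U = 11 ≠ 8, but T = 12 = 12 (second disjunct) — OK.
#3 V = -14 lies in [-17, -13] — OK.
#4 values -14 <= -11 <= 12 — OK.
#5 W = 12 ≠ 9, but U = 11 = 11 (second disjunct) — OK.
#6 T + U = 12 + 11 = 23 — OK.
#7 U + P = 11 + 12 = 23 — OK.
#8 |-11 - 12| = 23, not 20 — violated.
#9 T * W = 12 * 12 = 144 — OK.
#10 4T - 2V = 4(12) - 2(-14) = 76 — OK.
#11 4P - 3U = 4(12) - 3(11) = 15, not 18 — violated.
#12 U = 11 is in {15, 11, 7, 13} — OK.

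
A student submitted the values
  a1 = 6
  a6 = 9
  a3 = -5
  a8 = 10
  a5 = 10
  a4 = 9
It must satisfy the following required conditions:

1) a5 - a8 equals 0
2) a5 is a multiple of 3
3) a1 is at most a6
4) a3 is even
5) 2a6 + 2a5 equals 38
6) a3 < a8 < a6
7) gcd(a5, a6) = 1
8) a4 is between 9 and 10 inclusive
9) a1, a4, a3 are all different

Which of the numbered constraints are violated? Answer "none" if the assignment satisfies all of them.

1) a5 - a8 = 10 - 10 = 0 — satisfied.
2) 10 = 3*3 + 1, so 3 does not divide 10 — violated.
3) a1 = 6, a6 = 9; 6 ≤ 9 — satisfied.
4) a3 = -5 is odd — violated.
5) 2a6 + 2a5 = 2(9) + 2(10) = 38 — satisfied.
6) values -5, 10, 9; a8 = 10 is not < a6 = 9 — violated.
7) gcd(10, 9) = 1 — satisfied.
8) a4 = 9 lies in [9, 10] — satisfied.
9) values 6, 9, -5 are pairwise distinct — satisfied.

The assignment fails constraints 2, 4, and 6.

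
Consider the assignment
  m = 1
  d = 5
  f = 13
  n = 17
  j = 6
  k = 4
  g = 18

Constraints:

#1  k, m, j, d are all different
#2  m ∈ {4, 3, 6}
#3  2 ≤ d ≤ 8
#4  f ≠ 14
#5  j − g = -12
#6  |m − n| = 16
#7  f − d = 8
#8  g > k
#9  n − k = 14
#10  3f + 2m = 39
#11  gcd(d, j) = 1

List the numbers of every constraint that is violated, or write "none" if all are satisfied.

#1 values 4, 1, 6, 5 are pairwise distinct — holds.
#2 m = 1 is not in {4, 3, 6} — does not hold.
#3 d = 5 lies in [2, 8] — holds.
#4 f = 13, and 13 ≠ 14 — holds.
#5 j − g = 6 − 18 = -12 — holds.
#6 |1 − 17| = 16 — holds.
#7 f − d = 13 − 5 = 8 — holds.
#8 g = 18, k = 4; 18 > 4 — holds.
#9 n − k = 17 − 4 = 13, not 14 — does not hold.
#10 3f + 2m = 3(13) + 2(1) = 41, not 39 — does not hold.
#11 gcd(5, 6) = 1 — holds.

The assignment fails constraints 2, 9, and 10.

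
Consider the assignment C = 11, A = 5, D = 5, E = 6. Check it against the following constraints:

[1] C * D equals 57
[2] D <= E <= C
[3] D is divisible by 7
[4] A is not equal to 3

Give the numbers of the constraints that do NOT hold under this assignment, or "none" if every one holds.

No — constraints 1 and 3 are not satisfied.

[1] C * D = 11 * 5 = 55, not 57  fails
[2] values 5 <= 6 <= 11  holds
[3] 5 = 7*0 + 5, so 7 does not divide 5  fails
[4] A = 5, and 5 ≠ 3  holds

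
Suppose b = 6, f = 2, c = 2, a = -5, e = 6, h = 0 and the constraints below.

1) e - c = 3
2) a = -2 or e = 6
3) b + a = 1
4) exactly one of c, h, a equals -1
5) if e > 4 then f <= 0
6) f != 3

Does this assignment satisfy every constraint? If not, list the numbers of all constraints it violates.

1) e - c = 6 - 2 = 4, not 3  fails
2) a = -5 ≠ -2, but e = 6 = 6 (second disjunct)  holds
3) b + a = 6 + (-5) = 1  holds
4) c=2, h=0, a=-5; 0 of them equal -1, not exactly one  fails
5) e = 6 > 4, so we need f ≤ 0; but f = 2 > 0  fails
6) f = 2, and 2 ≠ 3  holds

Violated: 1, 4, 5.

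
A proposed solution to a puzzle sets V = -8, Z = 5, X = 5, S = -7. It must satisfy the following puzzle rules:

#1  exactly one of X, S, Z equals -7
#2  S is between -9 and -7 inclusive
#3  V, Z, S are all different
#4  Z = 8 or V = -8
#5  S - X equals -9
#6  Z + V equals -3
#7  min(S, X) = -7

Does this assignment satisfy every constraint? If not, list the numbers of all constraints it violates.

Violated: 5.

#1 X=5, S=-7, Z=5; 1 of them equals -7 — satisfied.
#2 S = -7 lies in [-9, -7] — satisfied.
#3 values -8, 5, -7 are pairwise distinct — satisfied.
#4 Z = 5 ≠ 8, but V = -8 = -8 (second disjunct) — satisfied.
#5 S - X = -7 - 5 = -12, not -9 — violated.
#6 Z + V = 5 + (-8) = -3 — satisfied.
#7 min(-7, 5) = -7 — satisfied.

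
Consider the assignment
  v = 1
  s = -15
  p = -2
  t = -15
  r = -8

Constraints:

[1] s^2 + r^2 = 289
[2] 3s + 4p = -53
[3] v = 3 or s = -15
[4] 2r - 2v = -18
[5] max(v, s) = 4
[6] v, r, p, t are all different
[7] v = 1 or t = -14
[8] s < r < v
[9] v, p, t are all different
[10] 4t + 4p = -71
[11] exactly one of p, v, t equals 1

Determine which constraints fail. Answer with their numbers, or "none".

Violated: 5, 10.

[1] s^2 + r^2 = (-15)^2 + (-8)^2 = 225 + 64 = 289  holds
[2] 3s + 4p = 3(-15) + 4(-2) = -53  holds
[3] v = 1 ≠ 3, but s = -15 = -15 (second disjunct)  holds
[4] 2r - 2v = 2(-8) - 2(1) = -18  holds
[5] max(1, -15) = 1, not 4  fails
[6] values 1, -8, -2, -15 are pairwise distinct  holds
[7] v = 1 = 1 (first disjunct)  holds
[8] values -15 < -8 < 1  holds
[9] values 1, -2, -15 are pairwise distinct  holds
[10] 4t + 4p = 4(-15) + 4(-2) = -68, not -71  fails
[11] p=-2, v=1, t=-15; 1 of them equals 1  holds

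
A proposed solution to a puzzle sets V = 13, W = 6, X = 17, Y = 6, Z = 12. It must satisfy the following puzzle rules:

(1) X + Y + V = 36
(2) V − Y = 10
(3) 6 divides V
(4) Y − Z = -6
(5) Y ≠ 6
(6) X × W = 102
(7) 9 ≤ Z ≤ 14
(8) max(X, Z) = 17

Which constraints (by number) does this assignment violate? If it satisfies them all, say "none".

Violated: 2, 3, 5.

(1) X + Y + V = 17 + 6 + 13 = 36  ✔
(2) V − Y = 13 − 6 = 7, not 10  ✘
(3) 13 = 6×2 + 1, so 6 does not divide 13  ✘
(4) Y − Z = 6 − 12 = -6  ✔
(5) Y = 6, but 6 is required to differ  ✘
(6) X × W = 17 × 6 = 102  ✔
(7) Z = 12 lies in [9, 14]  ✔
(8) max(17, 12) = 17  ✔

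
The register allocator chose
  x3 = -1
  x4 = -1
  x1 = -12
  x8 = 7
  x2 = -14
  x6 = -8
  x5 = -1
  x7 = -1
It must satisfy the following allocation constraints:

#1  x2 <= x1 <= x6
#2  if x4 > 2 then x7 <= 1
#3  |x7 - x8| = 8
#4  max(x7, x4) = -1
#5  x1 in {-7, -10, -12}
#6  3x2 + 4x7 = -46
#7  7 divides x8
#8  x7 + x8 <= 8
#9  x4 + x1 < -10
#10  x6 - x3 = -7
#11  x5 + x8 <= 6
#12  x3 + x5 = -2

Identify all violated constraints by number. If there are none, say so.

None — every constraint holds.

#1 values -14 <= -12 <= -8  OK
#2 x4 = -1, not > 2; antecedent false, conditional vacuously true  OK
#3 |-1 - 7| = 8  OK
#4 max(-1, -1) = -1  OK
#5 x1 = -12 is in {-7, -10, -12}  OK
#6 3x2 + 4x7 = 3(-14) + 4(-1) = -46  OK
#7 7 / 7 = 1, so 7 divides 7  OK
#8 x7 + x8 = -1 + 7 = 6; 6 ≤ 8  OK
#9 x4 + x1 = -1 + (-12) = -13; -13 < -10  OK
#10 x6 - x3 = -8 - (-1) = -7  OK
#11 x5 + x8 = -1 + 7 = 6; 6 ≤ 6  OK
#12 x3 + x5 = -1 + (-1) = -2  OK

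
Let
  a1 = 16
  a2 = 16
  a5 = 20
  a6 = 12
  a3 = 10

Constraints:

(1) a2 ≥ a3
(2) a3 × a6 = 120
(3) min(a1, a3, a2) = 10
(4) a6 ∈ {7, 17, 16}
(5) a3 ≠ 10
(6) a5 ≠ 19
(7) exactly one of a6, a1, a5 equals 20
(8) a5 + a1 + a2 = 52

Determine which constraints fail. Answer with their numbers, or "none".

(1) a2 = 16, a3 = 10; 16 ≥ 10 — satisfied.
(2) a3 × a6 = 10 × 12 = 120 — satisfied.
(3) min(16, 10, 16) = 10 — satisfied.
(4) a6 = 12 is not in {7, 17, 16} — violated.
(5) a3 = 10, but 10 is required to differ — violated.
(6) a5 = 20, and 20 ≠ 19 — satisfied.
(7) a6=12, a1=16, a5=20; 1 of them equals 20 — satisfied.
(8) a5 + a1 + a2 = 20 + 16 + 16 = 52 — satisfied.

Violated: 4 and 5.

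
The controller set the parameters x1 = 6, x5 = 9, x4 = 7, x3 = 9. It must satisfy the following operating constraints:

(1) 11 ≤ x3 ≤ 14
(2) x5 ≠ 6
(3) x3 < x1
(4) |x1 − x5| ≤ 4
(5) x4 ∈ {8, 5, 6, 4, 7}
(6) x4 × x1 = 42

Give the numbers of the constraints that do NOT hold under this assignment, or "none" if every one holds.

The assignment fails constraints 1 and 3.

(1) x3 = 9 is outside [11, 14]  FAIL
(2) x5 = 9, and 9 ≠ 6  OK
(3) x3 = 9, x1 = 6; 9 ≥ 6 (want <)  FAIL
(4) |6 − 9| = 3; 3 ≤ 4  OK
(5) x4 = 7 is in {8, 5, 6, 4, 7}  OK
(6) x4 × x1 = 7 × 6 = 42  OK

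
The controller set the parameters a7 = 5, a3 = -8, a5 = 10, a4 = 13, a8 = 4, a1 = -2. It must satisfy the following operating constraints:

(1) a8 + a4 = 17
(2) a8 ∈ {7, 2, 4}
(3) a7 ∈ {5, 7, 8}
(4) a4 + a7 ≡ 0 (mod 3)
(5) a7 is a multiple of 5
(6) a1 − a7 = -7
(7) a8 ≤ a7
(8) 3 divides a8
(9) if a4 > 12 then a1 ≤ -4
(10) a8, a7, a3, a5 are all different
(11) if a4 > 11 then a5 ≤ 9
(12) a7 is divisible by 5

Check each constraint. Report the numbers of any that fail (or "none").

Violated: 8, 9, 11.

(1) a8 + a4 = 4 + 13 = 17 — holds.
(2) a8 = 4 is in {7, 2, 4} — holds.
(3) a7 = 5 is in {5, 7, 8} — holds.
(4) a4 + a7 = 18; 18 mod 3 = 0 — holds.
(5) 5 / 5 = 1, so 5 divides 5 — holds.
(6) a1 − a7 = -2 − 5 = -7 — holds.
(7) a8 = 4, a7 = 5; 4 ≤ 5 — holds.
(8) 4 = 3×1 + 1, so 3 does not divide 4 — does not hold.
(9) a4 = 13 > 12, so we need a1 ≤ -4; but a1 = -2 > -4 — does not hold.
(10) values 4, 5, -8, 10 are pairwise distinct — holds.
(11) a4 = 13 > 11, so we need a5 ≤ 9; but a5 = 10 > 9 — does not hold.
(12) 5 / 5 = 1, so 5 divides 5 — holds.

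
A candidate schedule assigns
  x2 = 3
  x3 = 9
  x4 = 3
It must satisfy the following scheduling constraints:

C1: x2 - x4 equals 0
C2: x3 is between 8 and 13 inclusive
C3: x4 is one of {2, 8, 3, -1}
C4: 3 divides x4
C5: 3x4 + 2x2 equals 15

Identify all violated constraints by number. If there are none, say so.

C1: x2 - x4 = 3 - 3 = 0  yes
C2: x3 = 9 lies in [8, 13]  yes
C3: x4 = 3 is in {2, 8, 3, -1}  yes
C4: 3 / 3 = 1, so 3 divides 3  yes
C5: 3x4 + 2x2 = 3(3) + 2(3) = 15  yes

None — every constraint holds.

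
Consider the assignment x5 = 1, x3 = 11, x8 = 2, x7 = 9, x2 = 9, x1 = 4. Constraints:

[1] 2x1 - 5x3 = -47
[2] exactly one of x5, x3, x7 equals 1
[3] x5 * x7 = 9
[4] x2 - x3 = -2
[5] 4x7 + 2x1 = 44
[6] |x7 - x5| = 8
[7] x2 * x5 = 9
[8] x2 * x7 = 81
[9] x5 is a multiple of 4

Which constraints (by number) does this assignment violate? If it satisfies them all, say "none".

Constraint 9 does not hold.

[1] 2x1 - 5x3 = 2(4) - 5(11) = -47 — satisfied.
[2] x5=1, x3=11, x7=9; 1 of them equals 1 — satisfied.
[3] x5 * x7 = 1 * 9 = 9 — satisfied.
[4] x2 - x3 = 9 - 11 = -2 — satisfied.
[5] 4x7 + 2x1 = 4(9) + 2(4) = 44 — satisfied.
[6] |9 - 1| = 8 — satisfied.
[7] x2 * x5 = 9 * 1 = 9 — satisfied.
[8] x2 * x7 = 9 * 9 = 81 — satisfied.
[9] 1 = 4*0 + 1, so 4 does not divide 1 — violated.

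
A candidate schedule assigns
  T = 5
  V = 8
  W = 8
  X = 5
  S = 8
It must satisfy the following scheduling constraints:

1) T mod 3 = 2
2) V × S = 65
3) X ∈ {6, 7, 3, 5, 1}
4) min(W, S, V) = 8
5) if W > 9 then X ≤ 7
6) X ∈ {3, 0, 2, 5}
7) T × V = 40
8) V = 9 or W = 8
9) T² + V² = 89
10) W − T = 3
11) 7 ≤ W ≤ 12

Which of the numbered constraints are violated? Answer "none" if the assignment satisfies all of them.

1) 5 mod 3 = 2  yes
2) V × S = 8 × 8 = 64, not 65  no
3) X = 5 is in {6, 7, 3, 5, 1}  yes
4) min(8, 8, 8) = 8  yes
5) W = 8, not > 9; antecedent false, conditional vacuously true  yes
6) X = 5 is in {3, 0, 2, 5}  yes
7) T × V = 5 × 8 = 40  yes
8) V = 8 ≠ 9, but W = 8 = 8 (second disjunct)  yes
9) T² + V² = 5² + 8² = 25 + 64 = 89  yes
10) W − T = 8 − 5 = 3  yes
11) W = 8 lies in [7, 12]  yes

Constraint 2 does not hold.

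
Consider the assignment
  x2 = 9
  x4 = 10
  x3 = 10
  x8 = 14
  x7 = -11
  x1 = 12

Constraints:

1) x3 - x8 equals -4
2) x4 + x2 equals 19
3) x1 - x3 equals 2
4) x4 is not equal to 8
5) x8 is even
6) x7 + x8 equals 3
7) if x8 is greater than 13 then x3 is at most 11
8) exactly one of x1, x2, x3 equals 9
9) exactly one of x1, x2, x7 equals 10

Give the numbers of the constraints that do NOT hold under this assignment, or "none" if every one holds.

1) x3 - x8 = 10 - 14 = -4  yes
2) x4 + x2 = 10 + 9 = 19  yes
3) x1 - x3 = 12 - 10 = 2  yes
4) x4 = 10, and 10 ≠ 8  yes
5) x8 = 14 is even  yes
6) x7 + x8 = -11 + 14 = 3  yes
7) x8 = 14 > 13, so we need x3 ≤ 11; x3 = 10 ≤ 11  yes
8) x1=12, x2=9, x3=10; 1 of them equals 9  yes
9) x1=12, x2=9, x7=-11; 0 of them equal 10, not exactly one  no

The assignment fails constraint 9.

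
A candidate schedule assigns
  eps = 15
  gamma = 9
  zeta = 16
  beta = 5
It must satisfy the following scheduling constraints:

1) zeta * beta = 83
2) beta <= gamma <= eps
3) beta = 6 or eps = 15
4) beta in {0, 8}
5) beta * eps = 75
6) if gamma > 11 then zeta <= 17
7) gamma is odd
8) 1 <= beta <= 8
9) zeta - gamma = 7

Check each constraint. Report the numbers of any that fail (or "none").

No — constraints 1 and 4 are not satisfied.

1) zeta * beta = 16 * 5 = 80, not 83 — fails.
2) values 5 <= 9 <= 15 — holds.
3) beta = 5 ≠ 6, but eps = 15 = 15 (second disjunct) — holds.
4) beta = 5 is not in {0, 8} — fails.
5) beta * eps = 5 * 15 = 75 — holds.
6) gamma = 9, not > 11; antecedent false, conditional vacuously true — holds.
7) gamma = 9 is odd — holds.
8) beta = 5 lies in [1, 8] — holds.
9) zeta - gamma = 16 - 9 = 7 — holds.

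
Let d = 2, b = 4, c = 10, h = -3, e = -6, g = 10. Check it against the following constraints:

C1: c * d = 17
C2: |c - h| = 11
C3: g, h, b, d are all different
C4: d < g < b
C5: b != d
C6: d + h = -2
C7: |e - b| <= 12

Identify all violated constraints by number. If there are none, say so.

Constraints 1, 2, 4, and 6 do not hold.

C1: c * d = 10 * 2 = 20, not 17 — fails.
C2: |10 - (-3)| = 13, not 11 — fails.
C3: values 10, -3, 4, 2 are pairwise distinct — holds.
C4: values 2, 10, 4; g = 10 is not < b = 4 — fails.
C5: b = 4, d = 2; distinct — holds.
C6: d + h = 2 + (-3) = -1, not -2 — fails.
C7: |-6 - 4| = 10; 10 ≤ 12 — holds.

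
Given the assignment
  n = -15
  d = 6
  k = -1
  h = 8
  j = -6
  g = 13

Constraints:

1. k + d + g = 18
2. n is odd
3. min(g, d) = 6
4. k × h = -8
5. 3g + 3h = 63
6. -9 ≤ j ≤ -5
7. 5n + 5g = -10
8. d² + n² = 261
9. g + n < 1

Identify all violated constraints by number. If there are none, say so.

Yes — all constraints hold.

1. k + d + g = -1 + 6 + 13 = 18 — holds.
2. n = -15 is odd — holds.
3. min(13, 6) = 6 — holds.
4. k × h = -1 × 8 = -8 — holds.
5. 3g + 3h = 3(13) + 3(8) = 63 — holds.
6. j = -6 lies in [-9, -5] — holds.
7. 5n + 5g = 5(-15) + 5(13) = -10 — holds.
8. d² + n² = 6² + (-15)² = 36 + 225 = 261 — holds.
9. g + n = 13 + (-15) = -2; -2 < 1 — holds.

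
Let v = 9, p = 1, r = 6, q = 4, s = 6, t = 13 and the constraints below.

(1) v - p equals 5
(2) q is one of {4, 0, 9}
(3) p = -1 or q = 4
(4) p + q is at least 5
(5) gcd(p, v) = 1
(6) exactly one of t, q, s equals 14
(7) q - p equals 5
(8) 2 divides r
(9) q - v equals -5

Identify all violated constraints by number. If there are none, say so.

(1) v - p = 9 - 1 = 8, not 5 — fails.
(2) q = 4 is in {4, 0, 9} — holds.
(3) p = 1 ≠ -1, but q = 4 = 4 (second disjunct) — holds.
(4) p + q = 1 + 4 = 5; 5 ≥ 5 — holds.
(5) gcd(1, 9) = 1 — holds.
(6) t=13, q=4, s=6; 0 of them equal 14, not exactly one — fails.
(7) q - p = 4 - 1 = 3, not 5 — fails.
(8) 6 / 2 = 3, so 2 divides 6 — holds.
(9) q - v = 4 - 9 = -5 — holds.

No — constraints 1, 6, and 7 are not satisfied.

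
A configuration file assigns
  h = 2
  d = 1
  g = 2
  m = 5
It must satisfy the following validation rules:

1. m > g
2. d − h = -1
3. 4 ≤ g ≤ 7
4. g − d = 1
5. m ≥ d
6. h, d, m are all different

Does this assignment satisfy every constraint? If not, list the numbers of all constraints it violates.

No — constraint 3 is not satisfied.

1. m = 5, g = 2; 5 > 2 — holds.
2. d − h = 1 − 2 = -1 — holds.
3. g = 2 is outside [4, 7] — fails.
4. g − d = 2 − 1 = 1 — holds.
5. m = 5, d = 1; 5 ≥ 1 — holds.
6. values 2, 1, 5 are pairwise distinct — holds.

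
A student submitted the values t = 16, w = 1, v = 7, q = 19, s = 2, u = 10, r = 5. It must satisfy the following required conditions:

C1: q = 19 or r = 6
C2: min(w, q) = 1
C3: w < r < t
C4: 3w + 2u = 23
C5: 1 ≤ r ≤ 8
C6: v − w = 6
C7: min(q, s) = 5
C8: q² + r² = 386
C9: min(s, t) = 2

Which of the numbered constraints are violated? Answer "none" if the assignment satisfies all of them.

No — constraint 7 is not satisfied.

C1: q = 19 = 19 (first disjunct)  ✔
C2: min(1, 19) = 1  ✔
C3: values 1 < 5 < 16  ✔
C4: 3w + 2u = 3(1) + 2(10) = 23  ✔
C5: r = 5 lies in [1, 8]  ✔
C6: v − w = 7 − 1 = 6  ✔
C7: min(19, 2) = 2, not 5  ✘
C8: q² + r² = 19² + 5² = 361 + 25 = 386  ✔
C9: min(2, 16) = 2  ✔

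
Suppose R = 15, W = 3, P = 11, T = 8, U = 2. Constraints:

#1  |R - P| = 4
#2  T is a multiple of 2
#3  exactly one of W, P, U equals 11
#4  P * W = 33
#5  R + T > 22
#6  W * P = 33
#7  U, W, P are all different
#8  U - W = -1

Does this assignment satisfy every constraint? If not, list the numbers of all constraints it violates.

No violations.

#1 |15 - 11| = 4  holds
#2 8 / 2 = 4, so 2 divides 8  holds
#3 W=3, P=11, U=2; 1 of them equals 11  holds
#4 P * W = 11 * 3 = 33  holds
#5 R + T = 15 + 8 = 23; 23 > 22  holds
#6 W * P = 3 * 11 = 33  holds
#7 values 2, 3, 11 are pairwise distinct  holds
#8 U - W = 2 - 3 = -1  holds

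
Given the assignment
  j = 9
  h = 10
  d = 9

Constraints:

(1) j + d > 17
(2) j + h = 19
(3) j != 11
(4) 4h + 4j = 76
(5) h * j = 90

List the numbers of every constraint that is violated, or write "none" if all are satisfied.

(1) j + d = 9 + 9 = 18; 18 > 17  ✔
(2) j + h = 9 + 10 = 19  ✔
(3) j = 9, and 9 ≠ 11  ✔
(4) 4h + 4j = 4(10) + 4(9) = 76  ✔
(5) h * j = 10 * 9 = 90  ✔

The assignment satisfies every constraint.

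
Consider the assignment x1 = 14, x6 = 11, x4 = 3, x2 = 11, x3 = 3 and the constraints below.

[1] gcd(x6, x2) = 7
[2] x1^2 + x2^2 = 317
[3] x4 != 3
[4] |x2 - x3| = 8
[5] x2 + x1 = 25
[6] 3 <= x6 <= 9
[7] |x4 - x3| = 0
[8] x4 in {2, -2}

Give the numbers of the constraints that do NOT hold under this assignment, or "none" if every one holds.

[1] gcd(11, 11) = 11, not 7  no
[2] x1^2 + x2^2 = 14^2 + 11^2 = 196 + 121 = 317  yes
[3] x4 = 3, but 3 is required to differ  no
[4] |11 - 3| = 8  yes
[5] x2 + x1 = 11 + 14 = 25  yes
[6] x6 = 11 is outside [3, 9]  no
[7] |3 - 3| = 0  yes
[8] x4 = 3 is not in {2, -2}  no

The assignment fails constraints 1, 3, 6, and 8.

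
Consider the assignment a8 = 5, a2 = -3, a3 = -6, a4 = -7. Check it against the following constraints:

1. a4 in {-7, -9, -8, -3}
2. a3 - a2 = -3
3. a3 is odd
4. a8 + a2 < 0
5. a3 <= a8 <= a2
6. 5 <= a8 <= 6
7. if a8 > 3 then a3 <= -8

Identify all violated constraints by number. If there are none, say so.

1. a4 = -7 is in {-7, -9, -8, -3}  ✔
2. a3 - a2 = -6 - (-3) = -3  ✔
3. a3 = -6 is even  ✘
4. a8 + a2 = 5 + (-3) = 2; 2 ≥ 0, bound 0 not met  ✘
5. values -6, 5, -3; a8 = 5 is not <= a2 = -3  ✘
6. a8 = 5 lies in [5, 6]  ✔
7. a8 = 5 > 3, so we need a3 ≤ -8; but a3 = -6 > -8  ✘

The assignment fails constraints 3, 4, 5, 7.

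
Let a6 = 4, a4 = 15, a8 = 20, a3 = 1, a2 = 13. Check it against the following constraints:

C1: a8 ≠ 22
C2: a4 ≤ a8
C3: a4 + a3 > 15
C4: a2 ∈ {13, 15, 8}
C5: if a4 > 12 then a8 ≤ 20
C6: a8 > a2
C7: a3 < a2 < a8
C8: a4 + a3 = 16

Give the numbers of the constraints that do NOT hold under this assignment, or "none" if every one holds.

C1: a8 = 20, and 20 ≠ 22 — holds.
C2: a4 = 15, a8 = 20; 15 ≤ 20 — holds.
C3: a4 + a3 = 15 + 1 = 16; 16 > 15 — holds.
C4: a2 = 13 is in {13, 15, 8} — holds.
C5: a4 = 15 > 12, so we need a8 ≤ 20; a8 = 20 ≤ 20 — holds.
C6: a8 = 20, a2 = 13; 20 > 13 — holds.
C7: values 1 < 13 < 20 — holds.
C8: a4 + a3 = 15 + 1 = 16 — holds.

None — every constraint holds.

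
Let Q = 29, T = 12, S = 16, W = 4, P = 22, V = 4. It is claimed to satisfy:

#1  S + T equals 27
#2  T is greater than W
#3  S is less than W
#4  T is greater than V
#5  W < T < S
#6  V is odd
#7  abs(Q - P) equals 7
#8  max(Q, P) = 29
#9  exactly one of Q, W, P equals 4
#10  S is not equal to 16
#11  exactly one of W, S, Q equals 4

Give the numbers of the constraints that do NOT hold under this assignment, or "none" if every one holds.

No — constraints 1, 3, 6, and 10 are not satisfied.

#1 S + T = 16 + 12 = 28, not 27  no
#2 T = 12, W = 4; 12 > 4  yes
#3 S = 16, W = 4; 16 ≥ 4 (want <)  no
#4 T = 12, V = 4; 12 > 4  yes
#5 values 4 < 12 < 16  yes
#6 V = 4 is even  no
#7 abs(29 - 22) = 7  yes
#8 max(29, 22) = 29  yes
#9 Q=29, W=4, P=22; 1 of them equals 4  yes
#10 S = 16, but 16 is required to differ  no
#11 W=4, S=16, Q=29; 1 of them equals 4  yes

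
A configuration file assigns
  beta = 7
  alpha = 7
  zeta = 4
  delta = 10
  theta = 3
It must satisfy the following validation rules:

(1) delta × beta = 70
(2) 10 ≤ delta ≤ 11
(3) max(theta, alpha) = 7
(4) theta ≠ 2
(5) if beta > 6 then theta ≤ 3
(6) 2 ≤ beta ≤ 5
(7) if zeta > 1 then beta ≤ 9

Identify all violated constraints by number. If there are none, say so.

(1) delta × beta = 10 × 7 = 70  OK
(2) delta = 10 lies in [10, 11]  OK
(3) max(3, 7) = 7  OK
(4) theta = 3, and 3 ≠ 2  OK
(5) beta = 7 > 6, so we need theta ≤ 3; theta = 3 ≤ 3  OK
(6) beta = 7 is outside [2, 5]  FAIL
(7) zeta = 4 > 1, so we need beta ≤ 9; beta = 7 ≤ 9  OK

Constraint 6 is violated.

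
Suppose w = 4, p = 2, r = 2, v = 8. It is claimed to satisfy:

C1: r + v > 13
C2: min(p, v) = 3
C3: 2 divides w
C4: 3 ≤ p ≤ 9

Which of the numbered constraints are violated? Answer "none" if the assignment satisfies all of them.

The assignment fails constraints 1, 2, 4.

C1: r + v = 2 + 8 = 10; 10 ≤ 13, bound 13 not met — fails.
C2: min(2, 8) = 2, not 3 — fails.
C3: 4 / 2 = 2, so 2 divides 4 — holds.
C4: p = 2 is outside [3, 9] — fails.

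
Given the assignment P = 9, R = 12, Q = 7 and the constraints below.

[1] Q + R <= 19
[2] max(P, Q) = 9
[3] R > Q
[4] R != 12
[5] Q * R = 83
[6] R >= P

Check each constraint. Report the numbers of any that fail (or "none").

Constraints 4, 5 do not hold.

[1] Q + R = 7 + 12 = 19; 19 ≤ 19 — satisfied.
[2] max(9, 7) = 9 — satisfied.
[3] R = 12, Q = 7; 12 > 7 — satisfied.
[4] R = 12, but 12 is required to differ — violated.
[5] Q * R = 7 * 12 = 84, not 83 — violated.
[6] R = 12, P = 9; 12 ≥ 9 — satisfied.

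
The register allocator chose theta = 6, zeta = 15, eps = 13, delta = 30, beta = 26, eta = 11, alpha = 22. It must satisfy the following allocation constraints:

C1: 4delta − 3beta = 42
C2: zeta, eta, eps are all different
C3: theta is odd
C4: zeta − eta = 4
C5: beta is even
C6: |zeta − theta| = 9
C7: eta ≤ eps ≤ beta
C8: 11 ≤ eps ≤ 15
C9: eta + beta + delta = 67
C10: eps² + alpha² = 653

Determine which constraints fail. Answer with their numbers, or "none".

C1: 4delta − 3beta = 4(30) − 3(26) = 42  ✓
C2: values 15, 11, 13 are pairwise distinct  ✓
C3: theta = 6 is even  ✗
C4: zeta − eta = 15 − 11 = 4  ✓
C5: beta = 26 is even  ✓
C6: |15 − 6| = 9  ✓
C7: values 11 ≤ 13 ≤ 26  ✓
C8: eps = 13 lies in [11, 15]  ✓
C9: eta + beta + delta = 11 + 26 + 30 = 67  ✓
C10: eps² + alpha² = 13² + 22² = 169 + 484 = 653  ✓

Constraint 3 does not hold.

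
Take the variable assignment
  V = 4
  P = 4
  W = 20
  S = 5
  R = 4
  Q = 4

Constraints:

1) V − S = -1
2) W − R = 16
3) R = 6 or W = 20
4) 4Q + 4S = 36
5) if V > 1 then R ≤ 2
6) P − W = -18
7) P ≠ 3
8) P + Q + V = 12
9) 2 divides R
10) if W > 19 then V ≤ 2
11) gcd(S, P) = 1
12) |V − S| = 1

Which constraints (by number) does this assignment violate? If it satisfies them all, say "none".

1) V − S = 4 − 5 = -1 — holds.
2) W − R = 20 − 4 = 16 — holds.
3) R = 4 ≠ 6, but W = 20 = 20 (second disjunct) — holds.
4) 4Q + 4S = 4(4) + 4(5) = 36 — holds.
5) V = 4 > 1, so we need R ≤ 2; but R = 4 > 2 — does not hold.
6) P − W = 4 − 20 = -16, not -18 — does not hold.
7) P = 4, and 4 ≠ 3 — holds.
8) P + Q + V = 4 + 4 + 4 = 12 — holds.
9) 4 / 2 = 2, so 2 divides 4 — holds.
10) W = 20 > 19, so we need V ≤ 2; but V = 4 > 2 — does not hold.
11) gcd(5, 4) = 1 — holds.
12) |4 − 5| = 1 — holds.

Constraints 5, 6, and 10 are violated.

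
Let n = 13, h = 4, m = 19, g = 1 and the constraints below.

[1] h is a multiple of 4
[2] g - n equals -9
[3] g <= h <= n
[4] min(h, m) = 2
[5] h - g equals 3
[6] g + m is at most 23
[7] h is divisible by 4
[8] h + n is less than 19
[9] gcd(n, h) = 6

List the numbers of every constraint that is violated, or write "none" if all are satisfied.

[1] 4 / 4 = 1, so 4 divides 4 — OK.
[2] g - n = 1 - 13 = -12, not -9 — violated.
[3] values 1 <= 4 <= 13 — OK.
[4] min(4, 19) = 4, not 2 — violated.
[5] h - g = 4 - 1 = 3 — OK.
[6] g + m = 1 + 19 = 20; 20 ≤ 23 — OK.
[7] 4 / 4 = 1, so 4 divides 4 — OK.
[8] h + n = 4 + 13 = 17; 17 < 19 — OK.
[9] gcd(13, 4) = 1, not 6 — violated.

Constraints 2, 4, and 9 do not hold.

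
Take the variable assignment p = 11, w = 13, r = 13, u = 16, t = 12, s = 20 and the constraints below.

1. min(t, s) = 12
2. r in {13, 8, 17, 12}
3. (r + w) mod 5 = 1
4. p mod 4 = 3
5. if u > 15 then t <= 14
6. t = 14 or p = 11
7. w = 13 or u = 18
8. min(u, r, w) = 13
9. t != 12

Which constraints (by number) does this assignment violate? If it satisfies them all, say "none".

Constraint 9 does not hold.

1. min(12, 20) = 12  OK
2. r = 13 is in {13, 8, 17, 12}  OK
3. r + w = 26; 26 mod 5 = 1  OK
4. 11 mod 4 = 3  OK
5. u = 16 > 15, so we need t ≤ 14; t = 12 ≤ 14  OK
6. t = 12 ≠ 14, but p = 11 = 11 (second disjunct)  OK
7. w = 13 = 13 (first disjunct)  OK
8. min(16, 13, 13) = 13  OK
9. t = 12, but 12 is required to differ  FAIL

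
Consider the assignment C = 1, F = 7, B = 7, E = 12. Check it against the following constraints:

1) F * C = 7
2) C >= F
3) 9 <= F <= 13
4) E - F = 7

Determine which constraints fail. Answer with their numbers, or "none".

1) F * C = 7 * 1 = 7 — holds.
2) C = 1, F = 7; 1 < 7 (want ≥) — fails.
3) F = 7 is outside [9, 13] — fails.
4) E - F = 12 - 7 = 5, not 7 — fails.

Violated: 2, 3, 4.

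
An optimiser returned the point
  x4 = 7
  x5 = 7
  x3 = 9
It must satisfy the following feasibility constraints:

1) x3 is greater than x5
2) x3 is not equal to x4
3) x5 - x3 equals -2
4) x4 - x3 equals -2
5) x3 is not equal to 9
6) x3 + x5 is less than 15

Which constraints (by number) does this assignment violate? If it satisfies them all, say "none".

No — constraints 5 and 6 are not satisfied.

1) x3 = 9, x5 = 7; 9 > 7 — satisfied.
2) x3 = 9, x4 = 7; distinct — satisfied.
3) x5 - x3 = 7 - 9 = -2 — satisfied.
4) x4 - x3 = 7 - 9 = -2 — satisfied.
5) x3 = 9, but 9 is required to differ — violated.
6) x3 + x5 = 9 + 7 = 16; 16 ≥ 15, bound 15 not met — violated.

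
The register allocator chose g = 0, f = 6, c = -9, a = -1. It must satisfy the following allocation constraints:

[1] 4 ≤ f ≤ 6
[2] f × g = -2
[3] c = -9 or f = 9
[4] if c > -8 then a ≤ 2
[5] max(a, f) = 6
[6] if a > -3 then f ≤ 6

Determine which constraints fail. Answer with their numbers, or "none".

[1] f = 6 lies in [4, 6] — holds.
[2] f × g = 6 × 0 = 0, not -2 — does not hold.
[3] c = -9 = -9 (first disjunct) — holds.
[4] c = -9, not > -8; antecedent false, conditional vacuously true — holds.
[5] max(-1, 6) = 6 — holds.
[6] a = -1 > -3, so we need f ≤ 6; f = 6 ≤ 6 — holds.

The assignment fails constraint 2.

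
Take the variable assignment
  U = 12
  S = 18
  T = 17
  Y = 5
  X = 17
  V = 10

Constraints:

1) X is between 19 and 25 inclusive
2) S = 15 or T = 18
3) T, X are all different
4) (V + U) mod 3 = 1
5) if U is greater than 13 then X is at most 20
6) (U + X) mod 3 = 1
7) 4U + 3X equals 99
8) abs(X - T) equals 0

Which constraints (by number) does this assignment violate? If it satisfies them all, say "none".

1) X = 17 is outside [19, 25] — violated.
2) S = 18 ≠ 15 and T = 17 ≠ 18; both disjuncts false — violated.
3) T = X = 17, not all different — violated.
4) V + U = 22; 22 mod 3 = 1 — OK.
5) U = 12, not > 13; antecedent false, conditional vacuously true — OK.
6) U + X = 29; 29 mod 3 = 2, not 1 — violated.
7) 4U + 3X = 4(12) + 3(17) = 99 — OK.
8) abs(17 - 17) = 0 — OK.

Violated: 1, 2, 3, 6.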